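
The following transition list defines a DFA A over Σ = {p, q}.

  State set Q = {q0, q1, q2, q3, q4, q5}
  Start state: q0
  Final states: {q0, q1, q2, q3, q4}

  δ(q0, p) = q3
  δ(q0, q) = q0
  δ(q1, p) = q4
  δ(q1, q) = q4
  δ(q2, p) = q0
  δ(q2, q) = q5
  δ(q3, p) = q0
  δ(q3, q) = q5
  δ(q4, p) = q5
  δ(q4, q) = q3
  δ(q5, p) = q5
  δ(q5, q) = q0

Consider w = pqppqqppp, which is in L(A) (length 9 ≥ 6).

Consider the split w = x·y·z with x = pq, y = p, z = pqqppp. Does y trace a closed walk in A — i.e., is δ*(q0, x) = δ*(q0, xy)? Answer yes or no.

State sequence: q0 -p-> q3 -q-> q5 -p-> q5

After x (step 2): q5. After xy (step 3): q5.
They match, so y = p drives A around a cycle from q5 back to itself; pumping y any number of times keeps A in q5 before reading z, and xyⁱz ∈ L(A) for every i ≥ 0.

yes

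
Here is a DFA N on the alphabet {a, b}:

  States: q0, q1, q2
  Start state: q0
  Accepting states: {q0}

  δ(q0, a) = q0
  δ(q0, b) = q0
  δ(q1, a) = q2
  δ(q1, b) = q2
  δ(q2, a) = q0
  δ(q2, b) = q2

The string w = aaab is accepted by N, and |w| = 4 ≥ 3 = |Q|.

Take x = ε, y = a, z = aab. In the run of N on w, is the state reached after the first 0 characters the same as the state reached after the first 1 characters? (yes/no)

State sequence: q0 -a-> q0

After x (step 0): q0. After xy (step 1): q0.
They match, so y = a drives N around a cycle from q0 back to itself; pumping y any number of times keeps N in q0 before reading z, and xyⁱz ∈ L(N) for every i ≥ 0.

yes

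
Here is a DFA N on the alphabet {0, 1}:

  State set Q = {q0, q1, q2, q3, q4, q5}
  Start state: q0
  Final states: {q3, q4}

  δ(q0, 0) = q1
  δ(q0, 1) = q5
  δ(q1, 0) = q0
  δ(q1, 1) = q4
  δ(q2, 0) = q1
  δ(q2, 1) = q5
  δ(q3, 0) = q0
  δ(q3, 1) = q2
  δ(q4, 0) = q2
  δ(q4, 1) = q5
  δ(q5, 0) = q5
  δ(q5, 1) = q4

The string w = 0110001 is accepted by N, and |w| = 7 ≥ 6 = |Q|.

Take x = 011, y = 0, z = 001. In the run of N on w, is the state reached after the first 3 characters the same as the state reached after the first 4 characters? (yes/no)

yes

Run of N on the first 4 characters of w = 0 1 1 0:
  step 0: q0  (start)
  step 1: q1  (read 0: q0→q1)
  step 2: q4  (read 1: q1→q4)
  step 3: q5  (read 1: q4→q5)
  step 4: q5  (read 0: q5→q5)

After x (step 3): q5. After xy (step 4): q5.
They match, so y = 0 drives N around a cycle from q5 back to itself; pumping y any number of times keeps N in q5 before reading z, and xyⁱz ∈ L(N) for every i ≥ 0.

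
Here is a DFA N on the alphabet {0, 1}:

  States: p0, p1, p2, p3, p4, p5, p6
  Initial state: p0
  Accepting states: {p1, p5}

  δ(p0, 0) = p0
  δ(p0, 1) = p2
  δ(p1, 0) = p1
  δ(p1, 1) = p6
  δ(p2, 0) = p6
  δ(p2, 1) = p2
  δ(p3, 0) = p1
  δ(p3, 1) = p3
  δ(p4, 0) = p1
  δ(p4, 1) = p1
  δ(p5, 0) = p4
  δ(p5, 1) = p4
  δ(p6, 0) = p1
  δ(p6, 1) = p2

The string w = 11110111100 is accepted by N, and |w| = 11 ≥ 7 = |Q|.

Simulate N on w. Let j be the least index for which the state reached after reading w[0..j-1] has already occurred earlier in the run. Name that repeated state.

p2

Run of N on w = 1 1 1 1 0 1 1 1 1 0 0:
  step 0: p0  (start)
  step 1: p2  (read 1: p0→p2)
  step 2: p2  (read 1: p2→p2)   ← first repeat (p2 seen earlier)
  step 3: p2  (read 1: p2→p2)
  step 4: p2  (read 1: p2→p2)
  step 5: p6  (read 0: p2→p6)
  step 6: p2  (read 1: p6→p2)
  step 7: p2  (read 1: p2→p2)
  step 8: p2  (read 1: p2→p2)
  step 9: p2  (read 1: p2→p2)
  step 10: p6  (read 0: p2→p6)
  step 11: p1  (read 0: p6→p1)

The earliest repeat is at step j = 2: N is in p2, which it already visited at step i = 1.
Since N has 7 states, any run of length ≥ 7 visits 7+1 states, so by pigeonhole some state repeats within the first 7 steps — that repeat gives the pumpable loop.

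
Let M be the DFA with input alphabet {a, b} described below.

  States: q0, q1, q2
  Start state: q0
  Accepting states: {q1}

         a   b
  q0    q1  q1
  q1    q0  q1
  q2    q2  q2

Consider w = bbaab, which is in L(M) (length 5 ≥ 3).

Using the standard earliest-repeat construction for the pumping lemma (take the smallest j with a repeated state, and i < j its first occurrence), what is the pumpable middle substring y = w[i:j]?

State sequence: q0 -b-> q1 -b-> q1 -a-> q0 -a-> q1 -b-> q1
First repeat at step 2: q1 was already visited.

So i = 1, j = 2, giving x = w[0:1] = b, y = w[1:2] = b, z = w[2:5] = aab.
Check: |xy| = 2 ≤ 3 and |y| = 1 ≥ 1. Reading y takes M from q1 back to q1, so every xyⁱz is accepted.
Pumping length from the standard proof: p = 3 (the number of states). The repeated state found above gives |xy| = j ≤ 3 and |y| = j − i ≥ 1.

b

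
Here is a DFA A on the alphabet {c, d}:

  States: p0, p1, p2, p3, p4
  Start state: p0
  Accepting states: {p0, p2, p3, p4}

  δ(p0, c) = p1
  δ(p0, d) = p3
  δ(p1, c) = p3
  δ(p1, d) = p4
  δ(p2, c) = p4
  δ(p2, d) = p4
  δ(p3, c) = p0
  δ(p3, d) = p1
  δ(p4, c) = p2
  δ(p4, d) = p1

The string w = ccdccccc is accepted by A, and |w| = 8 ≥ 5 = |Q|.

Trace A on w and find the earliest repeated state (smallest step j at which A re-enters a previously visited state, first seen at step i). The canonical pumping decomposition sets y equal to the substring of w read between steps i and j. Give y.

cd

Run of A on w = c c d c c c c c:
  step 0: p0  (start)
  step 1: p1  (read c: p0→p1)
  step 2: p3  (read c: p1→p3)
  step 3: p1  (read d: p3→p1)   ← first repeat (p1 seen earlier)
  step 4: p3  (read c: p1→p3)
  step 5: p0  (read c: p3→p0)
  step 6: p1  (read c: p0→p1)
  step 7: p3  (read c: p1→p3)
  step 8: p0  (read c: p3→p0)

So i = 1, j = 3, giving x = w[0:1] = c, y = w[1:3] = cd, z = w[3:8] = ccccc.
Check: |xy| = 3 ≤ 5 and |y| = 2 ≥ 1. Reading y takes A from p1 back to p1, so every xyⁱz is accepted.
Since A has 5 states, any run of length ≥ 5 visits 5+1 states, so by pigeonhole some state repeats within the first 5 steps — that repeat gives the pumpable loop.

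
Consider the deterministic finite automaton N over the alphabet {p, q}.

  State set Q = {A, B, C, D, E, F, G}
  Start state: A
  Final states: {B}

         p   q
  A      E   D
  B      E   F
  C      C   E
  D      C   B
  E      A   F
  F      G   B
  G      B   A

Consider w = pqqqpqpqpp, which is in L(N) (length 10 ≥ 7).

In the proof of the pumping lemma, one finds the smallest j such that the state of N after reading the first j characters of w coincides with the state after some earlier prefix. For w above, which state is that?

Run of N on w = p q q q p q p q p p:
  step 0: A  (start)
  step 1: E  (read p: A→E)
  step 2: F  (read q: E→F)
  step 3: B  (read q: F→B)
  step 4: F  (read q: B→F)   ← first repeat (F seen earlier)
  step 5: G  (read p: F→G)
  step 6: A  (read q: G→A)
  step 7: E  (read p: A→E)
  step 8: F  (read q: E→F)
  step 9: G  (read p: F→G)
  step 10: B  (read p: G→B)

The earliest repeat is at step j = 4: N is in F, which it already visited at step i = 2.

F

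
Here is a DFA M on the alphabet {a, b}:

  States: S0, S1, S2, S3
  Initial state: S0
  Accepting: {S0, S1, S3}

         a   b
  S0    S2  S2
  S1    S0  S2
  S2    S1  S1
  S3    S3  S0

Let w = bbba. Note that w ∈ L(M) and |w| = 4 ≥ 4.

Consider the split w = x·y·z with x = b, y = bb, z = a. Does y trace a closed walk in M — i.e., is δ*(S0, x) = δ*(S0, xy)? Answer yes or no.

yes

Run of M on the first 3 characters of w = b b b:
  step 0: S0  (start)
  step 1: S2  (read b: S0→S2)
  step 2: S1  (read b: S2→S1)
  step 3: S2  (read b: S1→S2)

After x (step 1): S2. After xy (step 3): S2.
They match, so y = bb drives M around a cycle from S2 back to itself; pumping y any number of times keeps M in S2 before reading z, and xyⁱz ∈ L(M) for every i ≥ 0.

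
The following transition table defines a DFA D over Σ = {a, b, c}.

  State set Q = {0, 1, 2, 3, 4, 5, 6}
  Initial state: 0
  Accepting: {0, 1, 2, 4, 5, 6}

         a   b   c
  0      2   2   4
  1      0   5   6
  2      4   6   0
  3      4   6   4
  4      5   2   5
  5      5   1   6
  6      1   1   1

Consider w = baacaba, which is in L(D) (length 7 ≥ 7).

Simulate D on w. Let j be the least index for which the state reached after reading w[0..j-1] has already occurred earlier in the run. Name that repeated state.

5

State sequence: 0 -b-> 2 -a-> 4 -a-> 5 -c-> 6 -a-> 1 -b-> 5 -a-> 5
First repeat at step 6: 5 was already visited.

The earliest repeat is at step j = 6: D is in 5, which it already visited at step i = 3.
Pumping length from the standard proof: p = 7 (the number of states). The repeated state found above gives |xy| = j ≤ 7 and |y| = j − i ≥ 1.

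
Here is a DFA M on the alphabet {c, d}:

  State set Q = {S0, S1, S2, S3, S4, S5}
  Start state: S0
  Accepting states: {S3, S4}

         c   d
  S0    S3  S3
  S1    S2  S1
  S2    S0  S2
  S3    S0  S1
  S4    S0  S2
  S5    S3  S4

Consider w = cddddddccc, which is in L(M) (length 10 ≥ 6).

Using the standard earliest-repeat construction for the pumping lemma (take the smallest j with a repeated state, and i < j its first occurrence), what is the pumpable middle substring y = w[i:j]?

Run of M on w = c d d d d d d c c c:
  step 0: S0  (start)
  step 1: S3  (read c: S0→S3)
  step 2: S1  (read d: S3→S1)
  step 3: S1  (read d: S1→S1)   ← first repeat (S1 seen earlier)
  step 4: S1  (read d: S1→S1)
  step 5: S1  (read d: S1→S1)
  step 6: S1  (read d: S1→S1)
  step 7: S1  (read d: S1→S1)
  step 8: S2  (read c: S1→S2)
  step 9: S0  (read c: S2→S0)
  step 10: S3  (read c: S0→S3)

So i = 2, j = 3, giving x = w[0:2] = cd, y = w[2:3] = d, z = w[3:10] = ddddccc.
Check: |xy| = 3 ≤ 6 and |y| = 1 ≥ 1. Reading y takes M from S1 back to S1, so every xyⁱz is accepted.

d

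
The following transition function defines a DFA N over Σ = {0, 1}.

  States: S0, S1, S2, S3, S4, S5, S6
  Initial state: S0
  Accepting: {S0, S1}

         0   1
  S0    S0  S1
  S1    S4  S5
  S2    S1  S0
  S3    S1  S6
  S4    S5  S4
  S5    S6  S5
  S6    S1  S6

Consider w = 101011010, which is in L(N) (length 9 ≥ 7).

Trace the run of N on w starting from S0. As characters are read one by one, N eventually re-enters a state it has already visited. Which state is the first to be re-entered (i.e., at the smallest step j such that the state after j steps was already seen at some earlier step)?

Run of N on w = 1 0 1 0 1 1 0 1 0:
  step 0: S0  (start)
  step 1: S1  (read 1: S0→S1)
  step 2: S4  (read 0: S1→S4)
  step 3: S4  (read 1: S4→S4)   ← first repeat (S4 seen earlier)
  step 4: S5  (read 0: S4→S5)
  step 5: S5  (read 1: S5→S5)
  step 6: S5  (read 1: S5→S5)
  step 7: S6  (read 0: S5→S6)
  step 8: S6  (read 1: S6→S6)
  step 9: S1  (read 0: S6→S1)

The earliest repeat is at step j = 3: N is in S4, which it already visited at step i = 2.
With |Q| = 7, pigeonhole forces a state repeat no later than step 7; the substring read between the first and second visits to that state can be pumped.

S4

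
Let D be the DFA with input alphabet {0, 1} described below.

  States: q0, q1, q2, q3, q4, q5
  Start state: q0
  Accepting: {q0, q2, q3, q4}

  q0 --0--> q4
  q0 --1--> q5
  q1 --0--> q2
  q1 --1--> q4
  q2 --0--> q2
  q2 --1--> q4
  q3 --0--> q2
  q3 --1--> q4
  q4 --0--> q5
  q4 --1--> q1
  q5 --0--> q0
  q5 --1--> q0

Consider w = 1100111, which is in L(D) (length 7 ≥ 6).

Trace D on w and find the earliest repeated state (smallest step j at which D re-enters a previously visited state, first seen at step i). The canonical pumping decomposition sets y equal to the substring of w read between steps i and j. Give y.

11

State sequence: q0 -1-> q5 -1-> q0 -0-> q4 -0-> q5 -1-> q0 -1-> q5 -1-> q0
First repeat at step 2: q0 was already visited.

So i = 0, j = 2, giving x = w[0:0] = ε, y = w[0:2] = 11, z = w[2:7] = 00111.
Check: |xy| = 2 ≤ 6 and |y| = 2 ≥ 1. Reading y takes D from q0 back to q0, so every xyⁱz is accepted.
With |Q| = 6, pigeonhole forces a state repeat no later than step 6; the substring read between the first and second visits to that state can be pumped.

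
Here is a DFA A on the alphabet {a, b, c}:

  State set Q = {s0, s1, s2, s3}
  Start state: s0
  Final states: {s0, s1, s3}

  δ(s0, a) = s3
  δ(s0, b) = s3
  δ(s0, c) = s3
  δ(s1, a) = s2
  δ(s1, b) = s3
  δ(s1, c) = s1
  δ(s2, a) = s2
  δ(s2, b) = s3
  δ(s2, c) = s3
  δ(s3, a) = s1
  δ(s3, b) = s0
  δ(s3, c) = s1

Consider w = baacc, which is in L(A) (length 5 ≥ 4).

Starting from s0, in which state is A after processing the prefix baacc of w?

s1

Run of A on the first 5 characters of w = b a a c c:
  step 0: s0  (start)
  step 1: s3  (read b: s0→s3)
  step 2: s1  (read a: s3→s1)
  step 3: s2  (read a: s1→s2)
  step 4: s3  (read c: s2→s3)
  step 5: s1  (read c: s3→s1)

After reading 5 characters, A is in state s1.
(This kind of state-tracing is the core of the pumping-lemma construction: with 4 states, pigeonhole forces a repeat within the first 4 steps.)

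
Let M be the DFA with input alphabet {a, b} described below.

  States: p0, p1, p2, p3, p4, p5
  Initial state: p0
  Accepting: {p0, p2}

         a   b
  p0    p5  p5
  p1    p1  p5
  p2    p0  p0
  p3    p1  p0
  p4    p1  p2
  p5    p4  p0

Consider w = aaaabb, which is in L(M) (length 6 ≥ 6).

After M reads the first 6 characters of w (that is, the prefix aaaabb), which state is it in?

State sequence: p0 -a-> p5 -a-> p4 -a-> p1 -a-> p1 -b-> p5 -b-> p0

After reading 6 characters, M is in state p0.

p0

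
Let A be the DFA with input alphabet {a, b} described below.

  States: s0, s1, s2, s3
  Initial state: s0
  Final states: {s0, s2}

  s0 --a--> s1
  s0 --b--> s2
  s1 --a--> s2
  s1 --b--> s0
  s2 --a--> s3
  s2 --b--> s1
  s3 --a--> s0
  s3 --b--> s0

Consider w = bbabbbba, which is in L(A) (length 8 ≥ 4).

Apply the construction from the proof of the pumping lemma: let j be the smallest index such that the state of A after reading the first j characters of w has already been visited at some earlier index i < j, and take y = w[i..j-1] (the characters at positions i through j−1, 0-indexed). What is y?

ba

Run of A on w = b b a b b b b a:
  step 0: s0  (start)
  step 1: s2  (read b: s0→s2)
  step 2: s1  (read b: s2→s1)
  step 3: s2  (read a: s1→s2)   ← first repeat (s2 seen earlier)
  step 4: s1  (read b: s2→s1)
  step 5: s0  (read b: s1→s0)
  step 6: s2  (read b: s0→s2)
  step 7: s1  (read b: s2→s1)
  step 8: s2  (read a: s1→s2)

So i = 1, j = 3, giving x = w[0:1] = b, y = w[1:3] = ba, z = w[3:8] = bbbba.
Check: |xy| = 3 ≤ 4 and |y| = 2 ≥ 1. Reading y takes A from s2 back to s2, so every xyⁱz is accepted.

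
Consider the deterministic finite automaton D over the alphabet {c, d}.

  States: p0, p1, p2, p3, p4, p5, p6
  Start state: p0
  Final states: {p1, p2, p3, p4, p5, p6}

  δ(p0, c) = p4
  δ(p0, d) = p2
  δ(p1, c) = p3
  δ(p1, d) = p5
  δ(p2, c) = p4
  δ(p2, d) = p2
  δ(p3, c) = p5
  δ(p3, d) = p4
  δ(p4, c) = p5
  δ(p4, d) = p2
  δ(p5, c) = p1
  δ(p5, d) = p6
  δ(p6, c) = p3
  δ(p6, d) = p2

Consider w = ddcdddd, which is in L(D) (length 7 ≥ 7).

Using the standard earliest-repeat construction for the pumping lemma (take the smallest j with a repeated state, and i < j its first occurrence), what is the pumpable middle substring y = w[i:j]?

d

Run of D on w = d d c d d d d:
  step 0: p0  (start)
  step 1: p2  (read d: p0→p2)
  step 2: p2  (read d: p2→p2)   ← first repeat (p2 seen earlier)
  step 3: p4  (read c: p2→p4)
  step 4: p2  (read d: p4→p2)
  step 5: p2  (read d: p2→p2)
  step 6: p2  (read d: p2→p2)
  step 7: p2  (read d: p2→p2)

So i = 1, j = 2, giving x = w[0:1] = d, y = w[1:2] = d, z = w[2:7] = cdddd.
Check: |xy| = 2 ≤ 7 and |y| = 1 ≥ 1. Reading y takes D from p2 back to p2, so every xyⁱz is accepted.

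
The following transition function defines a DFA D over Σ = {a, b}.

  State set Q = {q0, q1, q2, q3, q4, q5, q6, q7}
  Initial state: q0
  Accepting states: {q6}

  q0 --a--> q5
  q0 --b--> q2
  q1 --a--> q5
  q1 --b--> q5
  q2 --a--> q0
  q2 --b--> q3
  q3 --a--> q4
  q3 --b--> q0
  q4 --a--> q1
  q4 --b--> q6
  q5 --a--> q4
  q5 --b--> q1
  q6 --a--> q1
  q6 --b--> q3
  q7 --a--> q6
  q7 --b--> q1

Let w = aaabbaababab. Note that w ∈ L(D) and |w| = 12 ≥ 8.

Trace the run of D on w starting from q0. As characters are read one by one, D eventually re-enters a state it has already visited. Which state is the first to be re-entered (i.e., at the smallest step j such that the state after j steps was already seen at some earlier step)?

Run of D on w = a a a b b a a b a b a b:
  step 0: q0  (start)
  step 1: q5  (read a: q0→q5)
  step 2: q4  (read a: q5→q4)
  step 3: q1  (read a: q4→q1)
  step 4: q5  (read b: q1→q5)   ← first repeat (q5 seen earlier)
  step 5: q1  (read b: q5→q1)
  step 6: q5  (read a: q1→q5)
  step 7: q4  (read a: q5→q4)
  step 8: q6  (read b: q4→q6)
  step 9: q1  (read a: q6→q1)
  step 10: q5  (read b: q1→q5)
  step 11: q4  (read a: q5→q4)
  step 12: q6  (read b: q4→q6)

The earliest repeat is at step j = 4: D is in q5, which it already visited at step i = 1.
Since D has 8 states, any run of length ≥ 8 visits 8+1 states, so by pigeonhole some state repeats within the first 8 steps — that repeat gives the pumpable loop.

q5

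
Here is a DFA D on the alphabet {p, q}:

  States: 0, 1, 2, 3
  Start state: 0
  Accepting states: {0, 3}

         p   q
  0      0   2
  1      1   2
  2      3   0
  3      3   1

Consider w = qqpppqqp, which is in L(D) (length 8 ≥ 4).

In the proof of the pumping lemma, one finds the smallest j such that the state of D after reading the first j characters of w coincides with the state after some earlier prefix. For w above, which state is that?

0

State sequence: 0 -q-> 2 -q-> 0 -p-> 0 -p-> 0 -p-> 0 -q-> 2 -q-> 0 -p-> 0
First repeat at step 2: 0 was already visited.

The earliest repeat is at step j = 2: D is in 0, which it already visited at step i = 0.
The DFA has 4 states, so the proof of the pumping lemma guarantees a repeated state among the first 4+1 visited; the segment between the two visits is the pumpable y.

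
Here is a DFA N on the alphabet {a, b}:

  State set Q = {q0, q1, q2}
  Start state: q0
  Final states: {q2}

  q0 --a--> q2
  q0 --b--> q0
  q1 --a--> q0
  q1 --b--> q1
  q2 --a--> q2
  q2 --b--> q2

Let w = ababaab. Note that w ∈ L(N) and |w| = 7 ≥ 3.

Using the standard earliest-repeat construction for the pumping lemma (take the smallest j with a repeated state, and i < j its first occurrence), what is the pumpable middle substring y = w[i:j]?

b

Run of N on w = a b a b a a b:
  step 0: q0  (start)
  step 1: q2  (read a: q0→q2)
  step 2: q2  (read b: q2→q2)   ← first repeat (q2 seen earlier)
  step 3: q2  (read a: q2→q2)
  step 4: q2  (read b: q2→q2)
  step 5: q2  (read a: q2→q2)
  step 6: q2  (read a: q2→q2)
  step 7: q2  (read b: q2→q2)

So i = 1, j = 2, giving x = w[0:1] = a, y = w[1:2] = b, z = w[2:7] = abaab.
Check: |xy| = 2 ≤ 3 and |y| = 1 ≥ 1. Reading y takes N from q2 back to q2, so every xyⁱz is accepted.
Pumping length from the standard proof: p = 3 (the number of states). The repeated state found above gives |xy| = j ≤ 3 and |y| = j − i ≥ 1.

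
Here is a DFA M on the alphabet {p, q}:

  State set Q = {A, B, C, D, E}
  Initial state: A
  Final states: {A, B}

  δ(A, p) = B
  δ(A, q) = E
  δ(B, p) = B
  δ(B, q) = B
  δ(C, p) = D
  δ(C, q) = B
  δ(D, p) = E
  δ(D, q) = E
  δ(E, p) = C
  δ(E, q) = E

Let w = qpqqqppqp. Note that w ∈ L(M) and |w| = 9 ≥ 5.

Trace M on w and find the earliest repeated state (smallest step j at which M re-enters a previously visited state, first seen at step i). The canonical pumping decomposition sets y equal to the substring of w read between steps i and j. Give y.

State sequence: A -q-> E -p-> C -q-> B -q-> B -q-> B -p-> B -p-> B -q-> B -p-> B
First repeat at step 4: B was already visited.

So i = 3, j = 4, giving x = w[0:3] = qpq, y = w[3:4] = q, z = w[4:9] = qppqp.
Check: |xy| = 4 ≤ 5 and |y| = 1 ≥ 1. Reading y takes M from B back to B, so every xyⁱz is accepted.
Pumping length from the standard proof: p = 5 (the number of states). The repeated state found above gives |xy| = j ≤ 5 and |y| = j − i ≥ 1.

q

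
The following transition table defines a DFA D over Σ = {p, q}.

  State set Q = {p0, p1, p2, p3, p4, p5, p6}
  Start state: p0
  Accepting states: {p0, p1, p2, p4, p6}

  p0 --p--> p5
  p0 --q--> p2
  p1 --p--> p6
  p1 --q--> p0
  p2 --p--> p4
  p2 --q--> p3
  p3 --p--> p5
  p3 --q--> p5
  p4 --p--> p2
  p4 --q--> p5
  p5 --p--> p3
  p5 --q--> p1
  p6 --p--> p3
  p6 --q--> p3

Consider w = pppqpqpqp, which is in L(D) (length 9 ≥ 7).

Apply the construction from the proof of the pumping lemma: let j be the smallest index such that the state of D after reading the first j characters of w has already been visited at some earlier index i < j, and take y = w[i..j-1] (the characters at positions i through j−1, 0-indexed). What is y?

Run of D on w = p p p q p q p q p:
  step 0: p0  (start)
  step 1: p5  (read p: p0→p5)
  step 2: p3  (read p: p5→p3)
  step 3: p5  (read p: p3→p5)   ← first repeat (p5 seen earlier)
  step 4: p1  (read q: p5→p1)
  step 5: p6  (read p: p1→p6)
  step 6: p3  (read q: p6→p3)
  step 7: p5  (read p: p3→p5)
  step 8: p1  (read q: p5→p1)
  step 9: p6  (read p: p1→p6)

So i = 1, j = 3, giving x = w[0:1] = p, y = w[1:3] = pp, z = w[3:9] = qpqpqp.
Check: |xy| = 3 ≤ 7 and |y| = 2 ≥ 1. Reading y takes D from p5 back to p5, so every xyⁱz is accepted.

pp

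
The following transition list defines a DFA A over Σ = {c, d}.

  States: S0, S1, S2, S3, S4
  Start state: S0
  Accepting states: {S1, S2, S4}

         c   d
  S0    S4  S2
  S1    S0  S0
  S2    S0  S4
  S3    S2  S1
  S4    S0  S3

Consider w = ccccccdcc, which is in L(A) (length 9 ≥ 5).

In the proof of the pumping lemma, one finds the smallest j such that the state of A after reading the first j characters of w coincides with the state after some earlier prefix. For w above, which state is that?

S0

Run of A on w = c c c c c c d c c:
  step 0: S0  (start)
  step 1: S4  (read c: S0→S4)
  step 2: S0  (read c: S4→S0)   ← first repeat (S0 seen earlier)
  step 3: S4  (read c: S0→S4)
  step 4: S0  (read c: S4→S0)
  step 5: S4  (read c: S0→S4)
  step 6: S0  (read c: S4→S0)
  step 7: S2  (read d: S0→S2)
  step 8: S0  (read c: S2→S0)
  step 9: S4  (read c: S0→S4)

The earliest repeat is at step j = 2: A is in S0, which it already visited at step i = 0.
Pumping length from the standard proof: p = 5 (the number of states). The repeated state found above gives |xy| = j ≤ 5 and |y| = j − i ≥ 1.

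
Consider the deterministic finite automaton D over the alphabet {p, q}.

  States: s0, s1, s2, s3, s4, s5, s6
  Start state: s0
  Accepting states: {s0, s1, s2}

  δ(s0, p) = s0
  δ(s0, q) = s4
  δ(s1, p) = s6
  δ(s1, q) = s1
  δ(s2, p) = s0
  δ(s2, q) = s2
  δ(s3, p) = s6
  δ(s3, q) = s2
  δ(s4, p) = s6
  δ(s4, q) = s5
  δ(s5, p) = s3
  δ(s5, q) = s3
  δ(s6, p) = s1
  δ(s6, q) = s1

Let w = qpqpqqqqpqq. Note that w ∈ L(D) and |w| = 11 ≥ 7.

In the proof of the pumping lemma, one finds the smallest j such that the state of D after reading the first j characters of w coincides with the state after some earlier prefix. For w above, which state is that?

s6

Run of D on w = q p q p q q q q p q q:
  step 0: s0  (start)
  step 1: s4  (read q: s0→s4)
  step 2: s6  (read p: s4→s6)
  step 3: s1  (read q: s6→s1)
  step 4: s6  (read p: s1→s6)   ← first repeat (s6 seen earlier)
  step 5: s1  (read q: s6→s1)
  step 6: s1  (read q: s1→s1)
  step 7: s1  (read q: s1→s1)
  step 8: s1  (read q: s1→s1)
  step 9: s6  (read p: s1→s6)
  step 10: s1  (read q: s6→s1)
  step 11: s1  (read q: s1→s1)

The earliest repeat is at step j = 4: D is in s6, which it already visited at step i = 2.
Since D has 7 states, any run of length ≥ 7 visits 7+1 states, so by pigeonhole some state repeats within the first 7 steps — that repeat gives the pumpable loop.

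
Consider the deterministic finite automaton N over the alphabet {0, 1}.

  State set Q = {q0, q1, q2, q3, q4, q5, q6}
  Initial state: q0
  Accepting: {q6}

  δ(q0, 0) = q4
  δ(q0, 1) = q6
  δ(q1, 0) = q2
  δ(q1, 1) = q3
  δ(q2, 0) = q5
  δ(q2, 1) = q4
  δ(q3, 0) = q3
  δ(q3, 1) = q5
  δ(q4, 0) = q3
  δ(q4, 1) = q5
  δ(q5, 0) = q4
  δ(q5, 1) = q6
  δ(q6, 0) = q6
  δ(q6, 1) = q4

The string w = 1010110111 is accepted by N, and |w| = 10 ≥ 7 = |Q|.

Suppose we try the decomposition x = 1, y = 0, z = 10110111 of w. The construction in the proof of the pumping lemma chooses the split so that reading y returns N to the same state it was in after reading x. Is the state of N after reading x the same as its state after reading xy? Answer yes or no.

Run of N on the first 2 characters of w = 1 0:
  step 0: q0  (start)
  step 1: q6  (read 1: q0→q6)
  step 2: q6  (read 0: q6→q6)

After x (step 1): q6. After xy (step 2): q6.
They match, so y = 0 drives N around a cycle from q6 back to itself; pumping y any number of times keeps N in q6 before reading z, and xyⁱz ∈ L(N) for every i ≥ 0.

yes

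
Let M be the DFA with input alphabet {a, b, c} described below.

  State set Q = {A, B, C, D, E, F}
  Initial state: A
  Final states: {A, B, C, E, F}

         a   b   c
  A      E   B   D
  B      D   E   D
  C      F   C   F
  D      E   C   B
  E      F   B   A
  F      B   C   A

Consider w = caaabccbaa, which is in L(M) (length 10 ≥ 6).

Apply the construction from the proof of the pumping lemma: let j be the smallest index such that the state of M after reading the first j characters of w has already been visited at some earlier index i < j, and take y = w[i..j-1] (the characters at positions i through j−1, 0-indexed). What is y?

Run of M on w = c a a a b c c b a a:
  step 0: A  (start)
  step 1: D  (read c: A→D)
  step 2: E  (read a: D→E)
  step 3: F  (read a: E→F)
  step 4: B  (read a: F→B)
  step 5: E  (read b: B→E)   ← first repeat (E seen earlier)
  step 6: A  (read c: E→A)
  step 7: D  (read c: A→D)
  step 8: C  (read b: D→C)
  step 9: F  (read a: C→F)
  step 10: B  (read a: F→B)

So i = 2, j = 5, giving x = w[0:2] = ca, y = w[2:5] = aab, z = w[5:10] = ccbaa.
Check: |xy| = 5 ≤ 6 and |y| = 3 ≥ 1. Reading y takes M from E back to E, so every xyⁱz is accepted.
The DFA has 6 states, so the proof of the pumping lemma guarantees a repeated state among the first 6+1 visited; the segment between the two visits is the pumpable y.

aab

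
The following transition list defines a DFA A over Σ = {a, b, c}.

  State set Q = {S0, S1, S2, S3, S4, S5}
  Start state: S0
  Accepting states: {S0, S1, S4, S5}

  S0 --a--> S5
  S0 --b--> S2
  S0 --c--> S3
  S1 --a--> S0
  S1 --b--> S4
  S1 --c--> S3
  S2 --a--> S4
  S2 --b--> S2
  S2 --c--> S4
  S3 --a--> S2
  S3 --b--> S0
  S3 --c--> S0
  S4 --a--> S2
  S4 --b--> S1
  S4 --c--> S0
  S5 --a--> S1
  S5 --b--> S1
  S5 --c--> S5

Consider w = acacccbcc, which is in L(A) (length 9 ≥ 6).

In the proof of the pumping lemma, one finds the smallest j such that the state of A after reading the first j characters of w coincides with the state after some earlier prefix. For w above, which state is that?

S5

State sequence: S0 -a-> S5 -c-> S5 -a-> S1 -c-> S3 -c-> S0 -c-> S3 -b-> S0 -c-> S3 -c-> S0
First repeat at step 2: S5 was already visited.

The earliest repeat is at step j = 2: A is in S5, which it already visited at step i = 1.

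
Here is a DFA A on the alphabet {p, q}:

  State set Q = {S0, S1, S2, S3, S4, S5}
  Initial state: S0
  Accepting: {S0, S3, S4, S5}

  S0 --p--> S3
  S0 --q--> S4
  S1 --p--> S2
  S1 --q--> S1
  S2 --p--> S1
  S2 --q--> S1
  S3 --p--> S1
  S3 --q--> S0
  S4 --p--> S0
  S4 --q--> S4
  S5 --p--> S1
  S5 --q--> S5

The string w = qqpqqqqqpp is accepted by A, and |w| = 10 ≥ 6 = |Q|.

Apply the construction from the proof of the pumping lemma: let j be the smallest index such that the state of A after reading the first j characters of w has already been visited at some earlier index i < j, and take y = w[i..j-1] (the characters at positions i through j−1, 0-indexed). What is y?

q

Run of A on w = q q p q q q q q p p:
  step 0: S0  (start)
  step 1: S4  (read q: S0→S4)
  step 2: S4  (read q: S4→S4)   ← first repeat (S4 seen earlier)
  step 3: S0  (read p: S4→S0)
  step 4: S4  (read q: S0→S4)
  step 5: S4  (read q: S4→S4)
  step 6: S4  (read q: S4→S4)
  step 7: S4  (read q: S4→S4)
  step 8: S4  (read q: S4→S4)
  step 9: S0  (read p: S4→S0)
  step 10: S3  (read p: S0→S3)

So i = 1, j = 2, giving x = w[0:1] = q, y = w[1:2] = q, z = w[2:10] = pqqqqqpp.
Check: |xy| = 2 ≤ 6 and |y| = 1 ≥ 1. Reading y takes A from S4 back to S4, so every xyⁱz is accepted.
With |Q| = 6, pigeonhole forces a state repeat no later than step 6; the substring read between the first and second visits to that state can be pumped.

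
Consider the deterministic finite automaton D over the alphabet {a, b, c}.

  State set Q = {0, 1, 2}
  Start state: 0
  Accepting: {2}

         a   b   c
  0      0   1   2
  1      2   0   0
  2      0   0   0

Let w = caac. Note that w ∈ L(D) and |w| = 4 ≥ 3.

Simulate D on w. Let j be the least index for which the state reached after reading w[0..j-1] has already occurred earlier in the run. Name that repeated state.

0

Run of D on w = c a a c:
  step 0: 0  (start)
  step 1: 2  (read c: 0→2)
  step 2: 0  (read a: 2→0)   ← first repeat (0 seen earlier)
  step 3: 0  (read a: 0→0)
  step 4: 2  (read c: 0→2)

The earliest repeat is at step j = 2: D is in 0, which it already visited at step i = 0.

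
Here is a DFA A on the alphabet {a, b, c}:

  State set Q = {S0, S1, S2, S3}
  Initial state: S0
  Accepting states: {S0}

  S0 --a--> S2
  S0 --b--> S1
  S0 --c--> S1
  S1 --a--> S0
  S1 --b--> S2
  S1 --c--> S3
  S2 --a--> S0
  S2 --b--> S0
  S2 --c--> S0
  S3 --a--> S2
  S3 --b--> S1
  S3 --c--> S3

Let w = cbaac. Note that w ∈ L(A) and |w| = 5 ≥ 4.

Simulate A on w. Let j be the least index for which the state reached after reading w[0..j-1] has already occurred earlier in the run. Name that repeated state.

Run of A on w = c b a a c:
  step 0: S0  (start)
  step 1: S1  (read c: S0→S1)
  step 2: S2  (read b: S1→S2)
  step 3: S0  (read a: S2→S0)   ← first repeat (S0 seen earlier)
  step 4: S2  (read a: S0→S2)
  step 5: S0  (read c: S2→S0)

The earliest repeat is at step j = 3: A is in S0, which it already visited at step i = 0.

S0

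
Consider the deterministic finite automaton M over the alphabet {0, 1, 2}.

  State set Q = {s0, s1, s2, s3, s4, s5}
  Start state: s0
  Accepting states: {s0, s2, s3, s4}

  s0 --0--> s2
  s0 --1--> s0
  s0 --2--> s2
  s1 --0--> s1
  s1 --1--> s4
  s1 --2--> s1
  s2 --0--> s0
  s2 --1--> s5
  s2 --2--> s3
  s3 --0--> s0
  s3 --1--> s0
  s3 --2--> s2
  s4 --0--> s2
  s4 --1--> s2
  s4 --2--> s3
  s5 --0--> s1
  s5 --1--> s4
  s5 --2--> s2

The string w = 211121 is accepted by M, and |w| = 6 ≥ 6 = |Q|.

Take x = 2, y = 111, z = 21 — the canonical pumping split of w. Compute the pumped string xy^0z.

xy⁰z = xz = 2·21 = 221.
Reading y = 111 takes M from s2 back to s2, so after x the machine is still in s2, and z then leads to the accepting state s0. Hence 221 ∈ L(M).

221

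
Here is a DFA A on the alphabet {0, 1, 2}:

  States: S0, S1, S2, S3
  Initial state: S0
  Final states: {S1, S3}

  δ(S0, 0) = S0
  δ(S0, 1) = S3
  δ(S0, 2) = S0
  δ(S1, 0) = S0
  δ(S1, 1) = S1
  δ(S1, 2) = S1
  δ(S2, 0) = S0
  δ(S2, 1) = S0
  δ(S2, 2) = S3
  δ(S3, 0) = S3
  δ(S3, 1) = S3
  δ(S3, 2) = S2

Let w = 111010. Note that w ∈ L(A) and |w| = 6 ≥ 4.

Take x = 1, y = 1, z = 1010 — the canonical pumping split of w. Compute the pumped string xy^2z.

1111010

xy^2z = 1·1·1·1010 = 1111010.
Reading y = 1 takes A from S3 back to S3, so after x·y·y the machine is still in S3, and z then leads to the accepting state S3. Hence 1111010 ∈ L(A).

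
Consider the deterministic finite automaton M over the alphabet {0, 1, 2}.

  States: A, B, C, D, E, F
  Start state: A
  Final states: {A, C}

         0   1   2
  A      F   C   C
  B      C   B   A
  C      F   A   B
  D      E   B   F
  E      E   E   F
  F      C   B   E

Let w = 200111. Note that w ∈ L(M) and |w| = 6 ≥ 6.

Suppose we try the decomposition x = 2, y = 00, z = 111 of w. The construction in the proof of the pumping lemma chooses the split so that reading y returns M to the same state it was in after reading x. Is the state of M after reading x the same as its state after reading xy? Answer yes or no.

yes

State sequence: A -2-> C -0-> F -0-> C

After x (step 1): C. After xy (step 3): C.
They match, so y = 00 drives M around a cycle from C back to itself; pumping y any number of times keeps M in C before reading z, and xyⁱz ∈ L(M) for every i ≥ 0.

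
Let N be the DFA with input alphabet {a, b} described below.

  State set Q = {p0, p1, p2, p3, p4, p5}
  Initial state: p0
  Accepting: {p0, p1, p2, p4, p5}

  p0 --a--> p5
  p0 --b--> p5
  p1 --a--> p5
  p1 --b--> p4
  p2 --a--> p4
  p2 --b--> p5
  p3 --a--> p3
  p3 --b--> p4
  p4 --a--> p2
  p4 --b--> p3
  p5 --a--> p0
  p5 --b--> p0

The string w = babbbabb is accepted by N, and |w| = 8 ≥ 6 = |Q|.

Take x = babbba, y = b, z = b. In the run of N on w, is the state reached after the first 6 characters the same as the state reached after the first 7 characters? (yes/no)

no

State sequence: p0 -b-> p5 -a-> p0 -b-> p5 -b-> p0 -b-> p5 -a-> p0 -b-> p5

After x (step 6): p0. After xy (step 7): p5.
They differ (p0 ≠ p5), so y is not a cycle from the state after x; this split is not the one the pumping-lemma construction produces, and pumping y need not keep the string in L(N).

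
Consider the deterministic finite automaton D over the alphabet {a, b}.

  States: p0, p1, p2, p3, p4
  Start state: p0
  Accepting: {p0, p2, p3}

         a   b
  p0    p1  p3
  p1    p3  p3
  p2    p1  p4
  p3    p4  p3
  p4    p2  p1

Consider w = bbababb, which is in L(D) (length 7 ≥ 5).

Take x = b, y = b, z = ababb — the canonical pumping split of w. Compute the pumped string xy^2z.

xy^2z = b·b·b·ababb = bbbababb.
Reading y = b takes D from p3 back to p3, so after x·y·y the machine is still in p3, and z then leads to the accepting state p3. Hence bbbababb ∈ L(D).

bbbababb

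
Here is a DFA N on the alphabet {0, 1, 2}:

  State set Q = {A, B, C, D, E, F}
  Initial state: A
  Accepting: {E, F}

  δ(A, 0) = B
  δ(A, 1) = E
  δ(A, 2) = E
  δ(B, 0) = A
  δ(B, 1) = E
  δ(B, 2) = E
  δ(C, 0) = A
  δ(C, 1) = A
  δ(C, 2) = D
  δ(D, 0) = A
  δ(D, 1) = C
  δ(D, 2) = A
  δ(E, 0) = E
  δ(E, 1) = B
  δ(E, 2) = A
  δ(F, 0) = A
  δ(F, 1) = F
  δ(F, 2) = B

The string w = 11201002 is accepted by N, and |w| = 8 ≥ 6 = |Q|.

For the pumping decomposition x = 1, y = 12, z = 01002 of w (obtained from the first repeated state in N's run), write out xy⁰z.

xy⁰z = xz = 1·01002 = 101002.
Reading y = 12 takes N from E back to E, so after x the machine is still in E, and z then leads to the accepting state E. Hence 101002 ∈ L(N).

101002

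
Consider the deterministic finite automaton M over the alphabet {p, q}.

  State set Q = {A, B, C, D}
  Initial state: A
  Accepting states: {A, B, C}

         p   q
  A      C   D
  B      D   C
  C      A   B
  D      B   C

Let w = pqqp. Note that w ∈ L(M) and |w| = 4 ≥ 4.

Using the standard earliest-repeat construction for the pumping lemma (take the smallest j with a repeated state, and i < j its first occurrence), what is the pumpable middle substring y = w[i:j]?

Run of M on w = p q q p:
  step 0: A  (start)
  step 1: C  (read p: A→C)
  step 2: B  (read q: C→B)
  step 3: C  (read q: B→C)   ← first repeat (C seen earlier)
  step 4: A  (read p: C→A)

So i = 1, j = 3, giving x = w[0:1] = p, y = w[1:3] = qq, z = w[3:4] = p.
Check: |xy| = 3 ≤ 4 and |y| = 2 ≥ 1. Reading y takes M from C back to C, so every xyⁱz is accepted.

qq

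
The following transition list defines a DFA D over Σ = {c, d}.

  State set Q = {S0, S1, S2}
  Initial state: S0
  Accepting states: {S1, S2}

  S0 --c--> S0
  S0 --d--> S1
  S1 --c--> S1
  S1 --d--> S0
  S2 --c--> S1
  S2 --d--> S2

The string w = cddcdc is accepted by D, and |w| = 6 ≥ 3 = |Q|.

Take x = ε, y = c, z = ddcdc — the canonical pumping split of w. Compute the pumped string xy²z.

xy^2z = ε·c·c·ddcdc = ccddcdc.
Reading y = c takes D from S0 back to S0, so after x·y·y the machine is still in S0, and z then leads to the accepting state S1. Hence ccddcdc ∈ L(D).

ccddcdc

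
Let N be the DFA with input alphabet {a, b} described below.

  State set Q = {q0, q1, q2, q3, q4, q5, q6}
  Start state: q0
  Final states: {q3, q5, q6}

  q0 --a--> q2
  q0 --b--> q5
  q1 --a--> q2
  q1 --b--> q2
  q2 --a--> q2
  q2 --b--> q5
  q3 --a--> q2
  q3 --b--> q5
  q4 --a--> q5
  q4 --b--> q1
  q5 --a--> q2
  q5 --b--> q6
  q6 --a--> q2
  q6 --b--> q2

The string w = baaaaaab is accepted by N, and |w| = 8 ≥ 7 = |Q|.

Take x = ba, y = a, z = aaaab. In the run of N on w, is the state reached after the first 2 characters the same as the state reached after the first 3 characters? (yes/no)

yes

Run of N on the first 3 characters of w = b a a:
  step 0: q0  (start)
  step 1: q5  (read b: q0→q5)
  step 2: q2  (read a: q5→q2)
  step 3: q2  (read a: q2→q2)

After x (step 2): q2. After xy (step 3): q2.
They match, so y = a drives N around a cycle from q2 back to itself; pumping y any number of times keeps N in q2 before reading z, and xyⁱz ∈ L(N) for every i ≥ 0.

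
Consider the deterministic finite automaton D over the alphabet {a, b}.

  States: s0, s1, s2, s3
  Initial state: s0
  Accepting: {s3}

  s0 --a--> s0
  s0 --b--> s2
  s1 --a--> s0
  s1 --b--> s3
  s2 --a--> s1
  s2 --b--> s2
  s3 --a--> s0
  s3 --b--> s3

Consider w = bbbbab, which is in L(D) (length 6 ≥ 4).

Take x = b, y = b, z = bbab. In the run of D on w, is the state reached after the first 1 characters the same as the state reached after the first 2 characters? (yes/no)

yes

Run of D on the first 2 characters of w = b b:
  step 0: s0  (start)
  step 1: s2  (read b: s0→s2)
  step 2: s2  (read b: s2→s2)

After x (step 1): s2. After xy (step 2): s2.
They match, so y = b drives D around a cycle from s2 back to itself; pumping y any number of times keeps D in s2 before reading z, and xyⁱz ∈ L(D) for every i ≥ 0.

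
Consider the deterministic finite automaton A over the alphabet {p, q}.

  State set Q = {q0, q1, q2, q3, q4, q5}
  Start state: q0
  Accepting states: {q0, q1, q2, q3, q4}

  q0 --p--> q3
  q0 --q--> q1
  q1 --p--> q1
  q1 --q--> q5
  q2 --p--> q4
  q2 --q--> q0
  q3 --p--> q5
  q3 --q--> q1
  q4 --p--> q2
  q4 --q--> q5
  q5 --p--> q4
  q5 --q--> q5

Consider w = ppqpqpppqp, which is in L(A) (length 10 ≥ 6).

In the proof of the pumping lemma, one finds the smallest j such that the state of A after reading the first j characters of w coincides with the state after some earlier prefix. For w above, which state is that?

q5

Run of A on w = p p q p q p p p q p:
  step 0: q0  (start)
  step 1: q3  (read p: q0→q3)
  step 2: q5  (read p: q3→q5)
  step 3: q5  (read q: q5→q5)   ← first repeat (q5 seen earlier)
  step 4: q4  (read p: q5→q4)
  step 5: q5  (read q: q4→q5)
  step 6: q4  (read p: q5→q4)
  step 7: q2  (read p: q4→q2)
  step 8: q4  (read p: q2→q4)
  step 9: q5  (read q: q4→q5)
  step 10: q4  (read p: q5→q4)

The earliest repeat is at step j = 3: A is in q5, which it already visited at step i = 2.
Pumping length from the standard proof: p = 6 (the number of states). The repeated state found above gives |xy| = j ≤ 6 and |y| = j − i ≥ 1.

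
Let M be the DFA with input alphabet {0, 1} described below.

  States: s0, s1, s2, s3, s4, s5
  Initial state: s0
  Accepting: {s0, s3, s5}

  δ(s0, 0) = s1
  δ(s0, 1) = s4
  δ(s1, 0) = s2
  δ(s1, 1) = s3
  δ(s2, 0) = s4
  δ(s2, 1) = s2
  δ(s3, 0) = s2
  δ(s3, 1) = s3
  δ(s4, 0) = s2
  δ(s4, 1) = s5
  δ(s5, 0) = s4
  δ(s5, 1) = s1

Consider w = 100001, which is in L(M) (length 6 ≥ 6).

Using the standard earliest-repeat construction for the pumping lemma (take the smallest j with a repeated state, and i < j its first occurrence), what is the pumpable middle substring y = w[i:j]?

Run of M on w = 1 0 0 0 0 1:
  step 0: s0  (start)
  step 1: s4  (read 1: s0→s4)
  step 2: s2  (read 0: s4→s2)
  step 3: s4  (read 0: s2→s4)   ← first repeat (s4 seen earlier)
  step 4: s2  (read 0: s4→s2)
  step 5: s4  (read 0: s2→s4)
  step 6: s5  (read 1: s4→s5)

So i = 1, j = 3, giving x = w[0:1] = 1, y = w[1:3] = 00, z = w[3:6] = 001.
Check: |xy| = 3 ≤ 6 and |y| = 2 ≥ 1. Reading y takes M from s4 back to s4, so every xyⁱz is accepted.
Pumping length from the standard proof: p = 6 (the number of states). The repeated state found above gives |xy| = j ≤ 6 and |y| = j − i ≥ 1.

00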